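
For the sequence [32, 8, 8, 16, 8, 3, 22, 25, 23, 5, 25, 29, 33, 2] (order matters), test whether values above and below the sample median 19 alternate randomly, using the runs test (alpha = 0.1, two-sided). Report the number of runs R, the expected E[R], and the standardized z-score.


Step 1: Compute median = 19; label A = above, B = below.
Labels in order: ABBBBBAAABAAAB  (n_A = 7, n_B = 7)
Step 2: Count runs R = 6.
Step 3: Under H0 (random ordering), E[R] = 2*n_A*n_B/(n_A+n_B) + 1 = 2*7*7/14 + 1 = 8.0000.
        Var[R] = 2*n_A*n_B*(2*n_A*n_B - n_A - n_B) / ((n_A+n_B)^2 * (n_A+n_B-1)) = 8232/2548 = 3.2308.
        SD[R] = 1.7974.
Step 4: Continuity-corrected z = (R + 0.5 - E[R]) / SD[R] = (6 + 0.5 - 8.0000) / 1.7974 = -0.8345.
Step 5: Two-sided p-value via normal approximation = 2*(1 - Phi(|z|)) = 0.403986.
Step 6: alpha = 0.1. fail to reject H0.

R = 6, z = -0.8345, p = 0.403986, fail to reject H0.


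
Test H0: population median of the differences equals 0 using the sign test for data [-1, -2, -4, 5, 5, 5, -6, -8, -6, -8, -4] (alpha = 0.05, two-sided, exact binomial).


Step 1: Discard zero differences. Original n = 11; n_eff = number of nonzero differences = 11.
Nonzero differences (with sign): -1, -2, -4, +5, +5, +5, -6, -8, -6, -8, -4
Step 2: Count signs: positive = 3, negative = 8.
Step 3: Under H0: P(positive) = 0.5, so the number of positives S ~ Bin(11, 0.5).
Step 4: Two-sided exact p-value = sum of Bin(11,0.5) probabilities at or below the observed probability = 0.226562.
Step 5: alpha = 0.05. fail to reject H0.

n_eff = 11, pos = 3, neg = 8, p = 0.226562, fail to reject H0.


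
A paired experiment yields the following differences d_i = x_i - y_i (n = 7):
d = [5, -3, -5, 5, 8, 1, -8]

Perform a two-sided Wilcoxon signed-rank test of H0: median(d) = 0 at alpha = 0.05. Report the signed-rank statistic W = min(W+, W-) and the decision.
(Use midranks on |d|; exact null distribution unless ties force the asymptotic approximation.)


Step 1: Drop any zero differences (none here) and take |d_i|.
|d| = [5, 3, 5, 5, 8, 1, 8]
Step 2: Midrank |d_i| (ties get averaged ranks).
ranks: |5|->4, |3|->2, |5|->4, |5|->4, |8|->6.5, |1|->1, |8|->6.5
Step 3: Attach original signs; sum ranks with positive sign and with negative sign.
W+ = 4 + 4 + 6.5 + 1 = 15.5
W- = 2 + 4 + 6.5 = 12.5
(Check: W+ + W- = 28 should equal n(n+1)/2 = 28.)
Step 4: Test statistic W = min(W+, W-) = 12.5.
Step 5: Ties in |d|, so use the tie-corrected normal approximation.
        E[W] = n(n+1)/4 = 7*8/4 = 14.
        Tie groups: |d|=5 (t=3), |d|=8 (t=2); sum(t^3 - t) = 30.
        Var[W] = n(n+1)(2n+1)/24 - sum(t^3-t)/48 = 840/24 - 30/48 = 34.375.
        z = (W - E[W]) / sqrt(Var[W]) = (12.5 - 14) / 5.8630 = -0.2558.
        Two-sided p = 2*Phi(z) = 0.798074.
Step 6: alpha = 0.05. fail to reject H0.

W+ = 15.5, W- = 12.5, W = min = 12.5, p = 0.798074, fail to reject H0.


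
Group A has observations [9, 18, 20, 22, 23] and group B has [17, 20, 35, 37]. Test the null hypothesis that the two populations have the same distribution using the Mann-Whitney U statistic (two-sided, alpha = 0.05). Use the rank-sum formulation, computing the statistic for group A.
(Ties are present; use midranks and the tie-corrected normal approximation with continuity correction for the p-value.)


Step 1: Combine and sort all 9 observations; assign midranks.
sorted (value, group): (9,X), (17,Y), (18,X), (20,X), (20,Y), (22,X), (23,X), (35,Y), (37,Y)
ranks: 9->1, 17->2, 18->3, 20->4.5, 20->4.5, 22->6, 23->7, 35->8, 37->9
Step 2: Rank sum for X: R1 = 1 + 3 + 4.5 + 6 + 7 = 21.5.
Step 3: U_X = R1 - n1(n1+1)/2 = 21.5 - 5*6/2 = 21.5 - 15 = 6.5.
       U_Y = n1*n2 - U_X = 20 - 6.5 = 13.5.
Step 4: Ties are present, so use the tie-corrected normal approximation (with continuity correction) for the p-value.
Step 5: p-value = 0.460558; compare to alpha = 0.05. fail to reject H0.

U_X = 6.5, p = 0.460558, fail to reject H0 at alpha = 0.05.


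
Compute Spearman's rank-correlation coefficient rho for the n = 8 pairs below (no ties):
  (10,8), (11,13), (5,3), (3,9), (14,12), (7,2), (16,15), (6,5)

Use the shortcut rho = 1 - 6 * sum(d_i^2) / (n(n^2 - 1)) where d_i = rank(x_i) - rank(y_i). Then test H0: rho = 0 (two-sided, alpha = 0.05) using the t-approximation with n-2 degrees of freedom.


Step 1: Rank x and y separately (midranks; no ties here).
rank(x): 10->5, 11->6, 5->2, 3->1, 14->7, 7->4, 16->8, 6->3
rank(y): 8->4, 13->7, 3->2, 9->5, 12->6, 2->1, 15->8, 5->3
Step 2: d_i = R_x(i) - R_y(i); compute d_i^2.
  (5-4)^2=1, (6-7)^2=1, (2-2)^2=0, (1-5)^2=16, (7-6)^2=1, (4-1)^2=9, (8-8)^2=0, (3-3)^2=0
sum(d^2) = 28.
Step 3: rho = 1 - 6*28 / (8*(8^2 - 1)) = 1 - 168/504 = 0.666667.
Step 4: Under H0, t = rho * sqrt((n-2)/(1-rho^2)) = 2.1909 ~ t(6).
Step 5: Two-sided p-value from the t-distribution with 6 df = 0.070988.
Step 6: alpha = 0.05. fail to reject H0.

rho = 0.6667, p = 0.070988, fail to reject H0 at alpha = 0.05.


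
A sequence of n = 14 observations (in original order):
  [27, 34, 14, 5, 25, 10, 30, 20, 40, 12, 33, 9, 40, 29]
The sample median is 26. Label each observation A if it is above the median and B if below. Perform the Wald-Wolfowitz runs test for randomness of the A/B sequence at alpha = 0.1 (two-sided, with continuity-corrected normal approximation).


Step 1: Compute median = 26; label A = above, B = below.
Labels in order: AABBBBABABABAA  (n_A = 7, n_B = 7)
Step 2: Count runs R = 9.
Step 3: Under H0 (random ordering), E[R] = 2*n_A*n_B/(n_A+n_B) + 1 = 2*7*7/14 + 1 = 8.0000.
        Var[R] = 2*n_A*n_B*(2*n_A*n_B - n_A - n_B) / ((n_A+n_B)^2 * (n_A+n_B-1)) = 8232/2548 = 3.2308.
        SD[R] = 1.7974.
Step 4: Continuity-corrected z = (R - 0.5 - E[R]) / SD[R] = (9 - 0.5 - 8.0000) / 1.7974 = 0.2782.
Step 5: Two-sided p-value via normal approximation = 2*(1 - Phi(|z|)) = 0.780879.
Step 6: alpha = 0.1. fail to reject H0.

R = 9, z = 0.2782, p = 0.780879, fail to reject H0.


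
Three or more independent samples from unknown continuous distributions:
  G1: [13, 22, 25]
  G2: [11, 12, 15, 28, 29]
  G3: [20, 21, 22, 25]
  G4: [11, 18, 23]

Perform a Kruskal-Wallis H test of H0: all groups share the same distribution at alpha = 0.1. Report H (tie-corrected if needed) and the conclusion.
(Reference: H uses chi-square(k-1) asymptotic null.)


Step 1: Combine all N = 15 observations and assign midranks.
sorted (value, group, rank): (11,G2,1.5), (11,G4,1.5), (12,G2,3), (13,G1,4), (15,G2,5), (18,G4,6), (20,G3,7), (21,G3,8), (22,G1,9.5), (22,G3,9.5), (23,G4,11), (25,G1,12.5), (25,G3,12.5), (28,G2,14), (29,G2,15)
Step 2: Sum ranks within each group.
R_1 = 26 (n_1 = 3)
R_2 = 38.5 (n_2 = 5)
R_3 = 37 (n_3 = 4)
R_4 = 18.5 (n_4 = 3)
Step 3: H = 12/(N(N+1)) * sum(R_i^2/n_i) - 3(N+1)
     = 12/(15*16) * (26^2/3 + 38.5^2/5 + 37^2/4 + 18.5^2/3) - 3*16
     = 0.050000 * 978.117 - 48
     = 0.905833.
Step 4: Ties present; correction factor C = 1 - 18/(15^3 - 15) = 0.994643. Corrected H = 0.905833 / 0.994643 = 0.910712.
Step 5: Under H0, H ~ chi^2(3); p-value = 0.822842.
Step 6: alpha = 0.1. fail to reject H0.

H = 0.9107, df = 3, p = 0.822842, fail to reject H0.


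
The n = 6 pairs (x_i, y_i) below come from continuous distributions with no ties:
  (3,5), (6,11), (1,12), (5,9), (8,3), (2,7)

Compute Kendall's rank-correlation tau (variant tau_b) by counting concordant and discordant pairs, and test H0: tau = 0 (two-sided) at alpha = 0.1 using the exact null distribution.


Step 1: Enumerate the 15 unordered pairs (i,j) with i<j and classify each by sign(x_j-x_i) * sign(y_j-y_i).
  (1,2):dx=+3,dy=+6->C; (1,3):dx=-2,dy=+7->D; (1,4):dx=+2,dy=+4->C; (1,5):dx=+5,dy=-2->D
  (1,6):dx=-1,dy=+2->D; (2,3):dx=-5,dy=+1->D; (2,4):dx=-1,dy=-2->C; (2,5):dx=+2,dy=-8->D
  (2,6):dx=-4,dy=-4->C; (3,4):dx=+4,dy=-3->D; (3,5):dx=+7,dy=-9->D; (3,6):dx=+1,dy=-5->D
  (4,5):dx=+3,dy=-6->D; (4,6):dx=-3,dy=-2->C; (5,6):dx=-6,dy=+4->D
Step 2: C = 5, D = 10, total pairs = 15.
Step 3: tau = (C - D)/(n(n-1)/2) = (5 - 10)/15 = -0.333333.
Step 4: Exact two-sided p-value (enumerate n! = 720 permutations of y under H0): p = 0.469444.
Step 5: alpha = 0.1. fail to reject H0.

tau_b = -0.3333 (C=5, D=10), p = 0.469444, fail to reject H0.


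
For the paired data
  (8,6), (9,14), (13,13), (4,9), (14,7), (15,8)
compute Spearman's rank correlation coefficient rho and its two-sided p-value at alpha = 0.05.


Step 1: Rank x and y separately (midranks; no ties here).
rank(x): 8->2, 9->3, 13->4, 4->1, 14->5, 15->6
rank(y): 6->1, 14->6, 13->5, 9->4, 7->2, 8->3
Step 2: d_i = R_x(i) - R_y(i); compute d_i^2.
  (2-1)^2=1, (3-6)^2=9, (4-5)^2=1, (1-4)^2=9, (5-2)^2=9, (6-3)^2=9
sum(d^2) = 38.
Step 3: rho = 1 - 6*38 / (6*(6^2 - 1)) = 1 - 228/210 = -0.085714.
Step 4: Under H0, t = rho * sqrt((n-2)/(1-rho^2)) = -0.1721 ~ t(4).
Step 5: Two-sided p-value from the t-distribution with 4 df = 0.871743.
Step 6: alpha = 0.05. fail to reject H0.

rho = -0.0857, p = 0.871743, fail to reject H0 at alpha = 0.05.


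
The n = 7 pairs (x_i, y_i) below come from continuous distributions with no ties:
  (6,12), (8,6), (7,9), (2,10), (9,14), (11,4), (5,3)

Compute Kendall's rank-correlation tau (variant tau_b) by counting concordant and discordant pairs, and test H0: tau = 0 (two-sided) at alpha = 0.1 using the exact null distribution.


Step 1: Enumerate the 21 unordered pairs (i,j) with i<j and classify each by sign(x_j-x_i) * sign(y_j-y_i).
  (1,2):dx=+2,dy=-6->D; (1,3):dx=+1,dy=-3->D; (1,4):dx=-4,dy=-2->C; (1,5):dx=+3,dy=+2->C
  (1,6):dx=+5,dy=-8->D; (1,7):dx=-1,dy=-9->C; (2,3):dx=-1,dy=+3->D; (2,4):dx=-6,dy=+4->D
  (2,5):dx=+1,dy=+8->C; (2,6):dx=+3,dy=-2->D; (2,7):dx=-3,dy=-3->C; (3,4):dx=-5,dy=+1->D
  (3,5):dx=+2,dy=+5->C; (3,6):dx=+4,dy=-5->D; (3,7):dx=-2,dy=-6->C; (4,5):dx=+7,dy=+4->C
  (4,6):dx=+9,dy=-6->D; (4,7):dx=+3,dy=-7->D; (5,6):dx=+2,dy=-10->D; (5,7):dx=-4,dy=-11->C
  (6,7):dx=-6,dy=-1->C
Step 2: C = 10, D = 11, total pairs = 21.
Step 3: tau = (C - D)/(n(n-1)/2) = (10 - 11)/21 = -0.047619.
Step 4: Exact two-sided p-value (enumerate n! = 5040 permutations of y under H0): p = 1.000000.
Step 5: alpha = 0.1. fail to reject H0.

tau_b = -0.0476 (C=10, D=11), p = 1.000000, fail to reject H0.


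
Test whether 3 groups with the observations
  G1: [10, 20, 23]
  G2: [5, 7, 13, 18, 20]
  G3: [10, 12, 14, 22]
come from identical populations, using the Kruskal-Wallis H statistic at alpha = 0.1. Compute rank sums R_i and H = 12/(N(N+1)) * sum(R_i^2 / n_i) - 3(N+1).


Step 1: Combine all N = 12 observations and assign midranks.
sorted (value, group, rank): (5,G2,1), (7,G2,2), (10,G1,3.5), (10,G3,3.5), (12,G3,5), (13,G2,6), (14,G3,7), (18,G2,8), (20,G1,9.5), (20,G2,9.5), (22,G3,11), (23,G1,12)
Step 2: Sum ranks within each group.
R_1 = 25 (n_1 = 3)
R_2 = 26.5 (n_2 = 5)
R_3 = 26.5 (n_3 = 4)
Step 3: H = 12/(N(N+1)) * sum(R_i^2/n_i) - 3(N+1)
     = 12/(12*13) * (25^2/3 + 26.5^2/5 + 26.5^2/4) - 3*13
     = 0.076923 * 524.346 - 39
     = 1.334295.
Step 4: Ties present; correction factor C = 1 - 12/(12^3 - 12) = 0.993007. Corrected H = 1.334295 / 0.993007 = 1.343691.
Step 5: Under H0, H ~ chi^2(2); p-value = 0.510765.
Step 6: alpha = 0.1. fail to reject H0.

H = 1.3437, df = 2, p = 0.510765, fail to reject H0.


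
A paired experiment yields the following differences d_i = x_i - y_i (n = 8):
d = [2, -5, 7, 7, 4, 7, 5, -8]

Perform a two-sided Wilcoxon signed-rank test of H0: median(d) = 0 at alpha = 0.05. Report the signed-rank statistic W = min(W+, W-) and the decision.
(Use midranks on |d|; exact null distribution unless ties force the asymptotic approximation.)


Step 1: Drop any zero differences (none here) and take |d_i|.
|d| = [2, 5, 7, 7, 4, 7, 5, 8]
Step 2: Midrank |d_i| (ties get averaged ranks).
ranks: |2|->1, |5|->3.5, |7|->6, |7|->6, |4|->2, |7|->6, |5|->3.5, |8|->8
Step 3: Attach original signs; sum ranks with positive sign and with negative sign.
W+ = 1 + 6 + 6 + 2 + 6 + 3.5 = 24.5
W- = 3.5 + 8 = 11.5
(Check: W+ + W- = 36 should equal n(n+1)/2 = 36.)
Step 4: Test statistic W = min(W+, W-) = 11.5.
Step 5: Ties in |d|, so use the tie-corrected normal approximation.
        E[W] = n(n+1)/4 = 8*9/4 = 18.
        Tie groups: |d|=5 (t=2), |d|=7 (t=3); sum(t^3 - t) = 30.
        Var[W] = n(n+1)(2n+1)/24 - sum(t^3-t)/48 = 1224/24 - 30/48 = 50.375.
        z = (W - E[W]) / sqrt(Var[W]) = (11.5 - 18) / 7.0975 = -0.9158.
        Two-sided p = 2*Phi(z) = 0.359766.
Step 6: alpha = 0.05. fail to reject H0.

W+ = 24.5, W- = 11.5, W = min = 11.5, p = 0.359766, fail to reject H0.


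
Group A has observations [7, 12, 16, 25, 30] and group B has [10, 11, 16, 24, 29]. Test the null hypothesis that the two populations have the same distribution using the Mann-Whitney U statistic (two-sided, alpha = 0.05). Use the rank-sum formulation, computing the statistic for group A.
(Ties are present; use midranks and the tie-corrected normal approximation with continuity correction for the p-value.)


Step 1: Combine and sort all 10 observations; assign midranks.
sorted (value, group): (7,X), (10,Y), (11,Y), (12,X), (16,X), (16,Y), (24,Y), (25,X), (29,Y), (30,X)
ranks: 7->1, 10->2, 11->3, 12->4, 16->5.5, 16->5.5, 24->7, 25->8, 29->9, 30->10
Step 2: Rank sum for X: R1 = 1 + 4 + 5.5 + 8 + 10 = 28.5.
Step 3: U_X = R1 - n1(n1+1)/2 = 28.5 - 5*6/2 = 28.5 - 15 = 13.5.
       U_Y = n1*n2 - U_X = 25 - 13.5 = 11.5.
Step 4: Ties are present, so use the tie-corrected normal approximation (with continuity correction) for the p-value.
Step 5: p-value = 0.916563; compare to alpha = 0.05. fail to reject H0.

U_X = 13.5, p = 0.916563, fail to reject H0 at alpha = 0.05.


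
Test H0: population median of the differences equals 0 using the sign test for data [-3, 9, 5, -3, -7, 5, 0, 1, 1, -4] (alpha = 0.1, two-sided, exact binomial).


Step 1: Discard zero differences. Original n = 10; n_eff = number of nonzero differences = 9.
Nonzero differences (with sign): -3, +9, +5, -3, -7, +5, +1, +1, -4
Step 2: Count signs: positive = 5, negative = 4.
Step 3: Under H0: P(positive) = 0.5, so the number of positives S ~ Bin(9, 0.5).
Step 4: Two-sided exact p-value = sum of Bin(9,0.5) probabilities at or below the observed probability = 1.000000.
Step 5: alpha = 0.1. fail to reject H0.

n_eff = 9, pos = 5, neg = 4, p = 1.000000, fail to reject H0.


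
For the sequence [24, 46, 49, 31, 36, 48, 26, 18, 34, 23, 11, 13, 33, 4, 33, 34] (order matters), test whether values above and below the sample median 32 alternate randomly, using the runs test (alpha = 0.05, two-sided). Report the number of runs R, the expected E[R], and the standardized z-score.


Step 1: Compute median = 32; label A = above, B = below.
Labels in order: BAABAABBABBBABAA  (n_A = 8, n_B = 8)
Step 2: Count runs R = 10.
Step 3: Under H0 (random ordering), E[R] = 2*n_A*n_B/(n_A+n_B) + 1 = 2*8*8/16 + 1 = 9.0000.
        Var[R] = 2*n_A*n_B*(2*n_A*n_B - n_A - n_B) / ((n_A+n_B)^2 * (n_A+n_B-1)) = 14336/3840 = 3.7333.
        SD[R] = 1.9322.
Step 4: Continuity-corrected z = (R - 0.5 - E[R]) / SD[R] = (10 - 0.5 - 9.0000) / 1.9322 = 0.2588.
Step 5: Two-sided p-value via normal approximation = 2*(1 - Phi(|z|)) = 0.795809.
Step 6: alpha = 0.05. fail to reject H0.

R = 10, z = 0.2588, p = 0.795809, fail to reject H0.


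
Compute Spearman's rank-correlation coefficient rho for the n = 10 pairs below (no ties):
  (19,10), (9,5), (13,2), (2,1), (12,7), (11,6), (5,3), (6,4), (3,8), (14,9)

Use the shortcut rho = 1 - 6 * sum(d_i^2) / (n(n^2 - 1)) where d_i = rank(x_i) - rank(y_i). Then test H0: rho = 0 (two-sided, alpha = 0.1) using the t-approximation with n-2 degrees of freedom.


Step 1: Rank x and y separately (midranks; no ties here).
rank(x): 19->10, 9->5, 13->8, 2->1, 12->7, 11->6, 5->3, 6->4, 3->2, 14->9
rank(y): 10->10, 5->5, 2->2, 1->1, 7->7, 6->6, 3->3, 4->4, 8->8, 9->9
Step 2: d_i = R_x(i) - R_y(i); compute d_i^2.
  (10-10)^2=0, (5-5)^2=0, (8-2)^2=36, (1-1)^2=0, (7-7)^2=0, (6-6)^2=0, (3-3)^2=0, (4-4)^2=0, (2-8)^2=36, (9-9)^2=0
sum(d^2) = 72.
Step 3: rho = 1 - 6*72 / (10*(10^2 - 1)) = 1 - 432/990 = 0.563636.
Step 4: Under H0, t = rho * sqrt((n-2)/(1-rho^2)) = 1.9300 ~ t(8).
Step 5: Two-sided p-value from the t-distribution with 8 df = 0.089724.
Step 6: alpha = 0.1. reject H0.

rho = 0.5636, p = 0.089724, reject H0 at alpha = 0.1.


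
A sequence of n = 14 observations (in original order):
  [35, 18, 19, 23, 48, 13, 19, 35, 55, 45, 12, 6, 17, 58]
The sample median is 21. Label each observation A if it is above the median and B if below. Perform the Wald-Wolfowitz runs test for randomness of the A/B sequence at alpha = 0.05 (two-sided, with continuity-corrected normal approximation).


Step 1: Compute median = 21; label A = above, B = below.
Labels in order: ABBAABBAAABBBA  (n_A = 7, n_B = 7)
Step 2: Count runs R = 7.
Step 3: Under H0 (random ordering), E[R] = 2*n_A*n_B/(n_A+n_B) + 1 = 2*7*7/14 + 1 = 8.0000.
        Var[R] = 2*n_A*n_B*(2*n_A*n_B - n_A - n_B) / ((n_A+n_B)^2 * (n_A+n_B-1)) = 8232/2548 = 3.2308.
        SD[R] = 1.7974.
Step 4: Continuity-corrected z = (R + 0.5 - E[R]) / SD[R] = (7 + 0.5 - 8.0000) / 1.7974 = -0.2782.
Step 5: Two-sided p-value via normal approximation = 2*(1 - Phi(|z|)) = 0.780879.
Step 6: alpha = 0.05. fail to reject H0.

R = 7, z = -0.2782, p = 0.780879, fail to reject H0.


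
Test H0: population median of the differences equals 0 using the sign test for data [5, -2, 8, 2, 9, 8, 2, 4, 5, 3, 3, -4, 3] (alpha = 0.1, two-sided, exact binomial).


Step 1: Discard zero differences. Original n = 13; n_eff = number of nonzero differences = 13.
Nonzero differences (with sign): +5, -2, +8, +2, +9, +8, +2, +4, +5, +3, +3, -4, +3
Step 2: Count signs: positive = 11, negative = 2.
Step 3: Under H0: P(positive) = 0.5, so the number of positives S ~ Bin(13, 0.5).
Step 4: Two-sided exact p-value = sum of Bin(13,0.5) probabilities at or below the observed probability = 0.022461.
Step 5: alpha = 0.1. reject H0.

n_eff = 13, pos = 11, neg = 2, p = 0.022461, reject H0.


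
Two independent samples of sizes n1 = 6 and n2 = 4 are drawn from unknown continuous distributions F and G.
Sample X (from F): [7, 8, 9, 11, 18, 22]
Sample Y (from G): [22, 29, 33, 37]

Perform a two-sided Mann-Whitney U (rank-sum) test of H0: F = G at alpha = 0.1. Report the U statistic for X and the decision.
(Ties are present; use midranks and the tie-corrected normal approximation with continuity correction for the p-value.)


Step 1: Combine and sort all 10 observations; assign midranks.
sorted (value, group): (7,X), (8,X), (9,X), (11,X), (18,X), (22,X), (22,Y), (29,Y), (33,Y), (37,Y)
ranks: 7->1, 8->2, 9->3, 11->4, 18->5, 22->6.5, 22->6.5, 29->8, 33->9, 37->10
Step 2: Rank sum for X: R1 = 1 + 2 + 3 + 4 + 5 + 6.5 = 21.5.
Step 3: U_X = R1 - n1(n1+1)/2 = 21.5 - 6*7/2 = 21.5 - 21 = 0.5.
       U_Y = n1*n2 - U_X = 24 - 0.5 = 23.5.
Step 4: Ties are present, so use the tie-corrected normal approximation (with continuity correction) for the p-value.
Step 5: p-value = 0.018655; compare to alpha = 0.1. reject H0.

U_X = 0.5, p = 0.018655, reject H0 at alpha = 0.1.


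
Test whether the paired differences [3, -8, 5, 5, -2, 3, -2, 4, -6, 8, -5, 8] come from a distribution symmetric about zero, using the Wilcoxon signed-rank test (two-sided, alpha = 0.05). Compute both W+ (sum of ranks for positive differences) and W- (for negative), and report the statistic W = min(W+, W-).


Step 1: Drop any zero differences (none here) and take |d_i|.
|d| = [3, 8, 5, 5, 2, 3, 2, 4, 6, 8, 5, 8]
Step 2: Midrank |d_i| (ties get averaged ranks).
ranks: |3|->3.5, |8|->11, |5|->7, |5|->7, |2|->1.5, |3|->3.5, |2|->1.5, |4|->5, |6|->9, |8|->11, |5|->7, |8|->11
Step 3: Attach original signs; sum ranks with positive sign and with negative sign.
W+ = 3.5 + 7 + 7 + 3.5 + 5 + 11 + 11 = 48
W- = 11 + 1.5 + 1.5 + 9 + 7 = 30
(Check: W+ + W- = 78 should equal n(n+1)/2 = 78.)
Step 4: Test statistic W = min(W+, W-) = 30.
Step 5: Ties in |d|, so use the tie-corrected normal approximation.
        E[W] = n(n+1)/4 = 12*13/4 = 39.
        Tie groups: |d|=2 (t=2), |d|=3 (t=2), |d|=5 (t=3), |d|=8 (t=3); sum(t^3 - t) = 60.
        Var[W] = n(n+1)(2n+1)/24 - sum(t^3-t)/48 = 3900/24 - 60/48 = 161.25.
        z = (W - E[W]) / sqrt(Var[W]) = (30 - 39) / 12.6984 = -0.7087.
        Two-sided p = 2*Phi(z) = 0.478480.
Step 6: alpha = 0.05. fail to reject H0.

W+ = 48, W- = 30, W = min = 30, p = 0.478480, fail to reject H0.


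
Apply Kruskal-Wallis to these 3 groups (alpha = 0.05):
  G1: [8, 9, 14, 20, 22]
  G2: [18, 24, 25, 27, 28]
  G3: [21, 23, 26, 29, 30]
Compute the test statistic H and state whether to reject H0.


Step 1: Combine all N = 15 observations and assign midranks.
sorted (value, group, rank): (8,G1,1), (9,G1,2), (14,G1,3), (18,G2,4), (20,G1,5), (21,G3,6), (22,G1,7), (23,G3,8), (24,G2,9), (25,G2,10), (26,G3,11), (27,G2,12), (28,G2,13), (29,G3,14), (30,G3,15)
Step 2: Sum ranks within each group.
R_1 = 18 (n_1 = 5)
R_2 = 48 (n_2 = 5)
R_3 = 54 (n_3 = 5)
Step 3: H = 12/(N(N+1)) * sum(R_i^2/n_i) - 3(N+1)
     = 12/(15*16) * (18^2/5 + 48^2/5 + 54^2/5) - 3*16
     = 0.050000 * 1108.8 - 48
     = 7.440000.
Step 4: No ties, so H is used without correction.
Step 5: Under H0, H ~ chi^2(2); p-value = 0.024234.
Step 6: alpha = 0.05. reject H0.

H = 7.4400, df = 2, p = 0.024234, reject H0.


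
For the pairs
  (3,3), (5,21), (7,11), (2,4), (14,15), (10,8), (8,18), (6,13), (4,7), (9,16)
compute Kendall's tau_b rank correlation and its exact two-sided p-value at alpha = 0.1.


Step 1: Enumerate the 45 unordered pairs (i,j) with i<j and classify each by sign(x_j-x_i) * sign(y_j-y_i).
  (1,2):dx=+2,dy=+18->C; (1,3):dx=+4,dy=+8->C; (1,4):dx=-1,dy=+1->D; (1,5):dx=+11,dy=+12->C
  (1,6):dx=+7,dy=+5->C; (1,7):dx=+5,dy=+15->C; (1,8):dx=+3,dy=+10->C; (1,9):dx=+1,dy=+4->C
  (1,10):dx=+6,dy=+13->C; (2,3):dx=+2,dy=-10->D; (2,4):dx=-3,dy=-17->C; (2,5):dx=+9,dy=-6->D
  (2,6):dx=+5,dy=-13->D; (2,7):dx=+3,dy=-3->D; (2,8):dx=+1,dy=-8->D; (2,9):dx=-1,dy=-14->C
  (2,10):dx=+4,dy=-5->D; (3,4):dx=-5,dy=-7->C; (3,5):dx=+7,dy=+4->C; (3,6):dx=+3,dy=-3->D
  (3,7):dx=+1,dy=+7->C; (3,8):dx=-1,dy=+2->D; (3,9):dx=-3,dy=-4->C; (3,10):dx=+2,dy=+5->C
  (4,5):dx=+12,dy=+11->C; (4,6):dx=+8,dy=+4->C; (4,7):dx=+6,dy=+14->C; (4,8):dx=+4,dy=+9->C
  (4,9):dx=+2,dy=+3->C; (4,10):dx=+7,dy=+12->C; (5,6):dx=-4,dy=-7->C; (5,7):dx=-6,dy=+3->D
  (5,8):dx=-8,dy=-2->C; (5,9):dx=-10,dy=-8->C; (5,10):dx=-5,dy=+1->D; (6,7):dx=-2,dy=+10->D
  (6,8):dx=-4,dy=+5->D; (6,9):dx=-6,dy=-1->C; (6,10):dx=-1,dy=+8->D; (7,8):dx=-2,dy=-5->C
  (7,9):dx=-4,dy=-11->C; (7,10):dx=+1,dy=-2->D; (8,9):dx=-2,dy=-6->C; (8,10):dx=+3,dy=+3->C
  (9,10):dx=+5,dy=+9->C
Step 2: C = 30, D = 15, total pairs = 45.
Step 3: tau = (C - D)/(n(n-1)/2) = (30 - 15)/45 = 0.333333.
Step 4: Exact two-sided p-value (enumerate n! = 3628800 permutations of y under H0): p = 0.216373.
Step 5: alpha = 0.1. fail to reject H0.

tau_b = 0.3333 (C=30, D=15), p = 0.216373, fail to reject H0.


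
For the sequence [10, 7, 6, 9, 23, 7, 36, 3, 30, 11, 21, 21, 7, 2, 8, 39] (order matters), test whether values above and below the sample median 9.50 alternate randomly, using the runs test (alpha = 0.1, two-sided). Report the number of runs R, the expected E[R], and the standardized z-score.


Step 1: Compute median = 9.50; label A = above, B = below.
Labels in order: ABBBABABAAAABBBA  (n_A = 8, n_B = 8)
Step 2: Count runs R = 9.
Step 3: Under H0 (random ordering), E[R] = 2*n_A*n_B/(n_A+n_B) + 1 = 2*8*8/16 + 1 = 9.0000.
        Var[R] = 2*n_A*n_B*(2*n_A*n_B - n_A - n_B) / ((n_A+n_B)^2 * (n_A+n_B-1)) = 14336/3840 = 3.7333.
        SD[R] = 1.9322.
Step 4: R = E[R], so z = 0 with no continuity correction.
Step 5: Two-sided p-value via normal approximation = 2*(1 - Phi(|z|)) = 1.000000.
Step 6: alpha = 0.1. fail to reject H0.

R = 9, z = 0.0000, p = 1.000000, fail to reject H0.


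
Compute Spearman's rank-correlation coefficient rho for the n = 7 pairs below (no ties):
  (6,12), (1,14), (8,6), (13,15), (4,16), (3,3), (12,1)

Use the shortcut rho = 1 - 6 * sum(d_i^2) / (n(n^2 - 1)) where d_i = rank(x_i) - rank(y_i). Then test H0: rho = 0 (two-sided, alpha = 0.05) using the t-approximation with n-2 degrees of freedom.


Step 1: Rank x and y separately (midranks; no ties here).
rank(x): 6->4, 1->1, 8->5, 13->7, 4->3, 3->2, 12->6
rank(y): 12->4, 14->5, 6->3, 15->6, 16->7, 3->2, 1->1
Step 2: d_i = R_x(i) - R_y(i); compute d_i^2.
  (4-4)^2=0, (1-5)^2=16, (5-3)^2=4, (7-6)^2=1, (3-7)^2=16, (2-2)^2=0, (6-1)^2=25
sum(d^2) = 62.
Step 3: rho = 1 - 6*62 / (7*(7^2 - 1)) = 1 - 372/336 = -0.107143.
Step 4: Under H0, t = rho * sqrt((n-2)/(1-rho^2)) = -0.2410 ~ t(5).
Step 5: Two-sided p-value from the t-distribution with 5 df = 0.819151.
Step 6: alpha = 0.05. fail to reject H0.

rho = -0.1071, p = 0.819151, fail to reject H0 at alpha = 0.05.


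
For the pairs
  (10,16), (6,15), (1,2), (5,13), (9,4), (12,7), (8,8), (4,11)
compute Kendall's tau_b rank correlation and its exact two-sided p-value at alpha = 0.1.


Step 1: Enumerate the 28 unordered pairs (i,j) with i<j and classify each by sign(x_j-x_i) * sign(y_j-y_i).
  (1,2):dx=-4,dy=-1->C; (1,3):dx=-9,dy=-14->C; (1,4):dx=-5,dy=-3->C; (1,5):dx=-1,dy=-12->C
  (1,6):dx=+2,dy=-9->D; (1,7):dx=-2,dy=-8->C; (1,8):dx=-6,dy=-5->C; (2,3):dx=-5,dy=-13->C
  (2,4):dx=-1,dy=-2->C; (2,5):dx=+3,dy=-11->D; (2,6):dx=+6,dy=-8->D; (2,7):dx=+2,dy=-7->D
  (2,8):dx=-2,dy=-4->C; (3,4):dx=+4,dy=+11->C; (3,5):dx=+8,dy=+2->C; (3,6):dx=+11,dy=+5->C
  (3,7):dx=+7,dy=+6->C; (3,8):dx=+3,dy=+9->C; (4,5):dx=+4,dy=-9->D; (4,6):dx=+7,dy=-6->D
  (4,7):dx=+3,dy=-5->D; (4,8):dx=-1,dy=-2->C; (5,6):dx=+3,dy=+3->C; (5,7):dx=-1,dy=+4->D
  (5,8):dx=-5,dy=+7->D; (6,7):dx=-4,dy=+1->D; (6,8):dx=-8,dy=+4->D; (7,8):dx=-4,dy=+3->D
Step 2: C = 16, D = 12, total pairs = 28.
Step 3: tau = (C - D)/(n(n-1)/2) = (16 - 12)/28 = 0.142857.
Step 4: Exact two-sided p-value (enumerate n! = 40320 permutations of y under H0): p = 0.719544.
Step 5: alpha = 0.1. fail to reject H0.

tau_b = 0.1429 (C=16, D=12), p = 0.719544, fail to reject H0.


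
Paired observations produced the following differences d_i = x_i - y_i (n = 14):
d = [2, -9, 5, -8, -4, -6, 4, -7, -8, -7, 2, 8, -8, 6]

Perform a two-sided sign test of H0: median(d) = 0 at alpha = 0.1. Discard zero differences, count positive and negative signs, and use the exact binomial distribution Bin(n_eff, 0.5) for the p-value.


Step 1: Discard zero differences. Original n = 14; n_eff = number of nonzero differences = 14.
Nonzero differences (with sign): +2, -9, +5, -8, -4, -6, +4, -7, -8, -7, +2, +8, -8, +6
Step 2: Count signs: positive = 6, negative = 8.
Step 3: Under H0: P(positive) = 0.5, so the number of positives S ~ Bin(14, 0.5).
Step 4: Two-sided exact p-value = sum of Bin(14,0.5) probabilities at or below the observed probability = 0.790527.
Step 5: alpha = 0.1. fail to reject H0.

n_eff = 14, pos = 6, neg = 8, p = 0.790527, fail to reject H0.


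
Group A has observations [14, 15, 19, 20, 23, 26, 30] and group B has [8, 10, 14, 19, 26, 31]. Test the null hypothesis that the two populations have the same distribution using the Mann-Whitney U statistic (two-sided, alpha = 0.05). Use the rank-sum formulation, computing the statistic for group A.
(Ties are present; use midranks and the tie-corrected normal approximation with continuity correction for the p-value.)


Step 1: Combine and sort all 13 observations; assign midranks.
sorted (value, group): (8,Y), (10,Y), (14,X), (14,Y), (15,X), (19,X), (19,Y), (20,X), (23,X), (26,X), (26,Y), (30,X), (31,Y)
ranks: 8->1, 10->2, 14->3.5, 14->3.5, 15->5, 19->6.5, 19->6.5, 20->8, 23->9, 26->10.5, 26->10.5, 30->12, 31->13
Step 2: Rank sum for X: R1 = 3.5 + 5 + 6.5 + 8 + 9 + 10.5 + 12 = 54.5.
Step 3: U_X = R1 - n1(n1+1)/2 = 54.5 - 7*8/2 = 54.5 - 28 = 26.5.
       U_Y = n1*n2 - U_X = 42 - 26.5 = 15.5.
Step 4: Ties are present, so use the tie-corrected normal approximation (with continuity correction) for the p-value.
Step 5: p-value = 0.473221; compare to alpha = 0.05. fail to reject H0.

U_X = 26.5, p = 0.473221, fail to reject H0 at alpha = 0.05.


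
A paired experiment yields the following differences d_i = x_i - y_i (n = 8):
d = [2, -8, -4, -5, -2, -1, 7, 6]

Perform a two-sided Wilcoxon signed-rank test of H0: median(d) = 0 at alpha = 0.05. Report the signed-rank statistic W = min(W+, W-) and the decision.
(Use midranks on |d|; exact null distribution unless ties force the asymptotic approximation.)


Step 1: Drop any zero differences (none here) and take |d_i|.
|d| = [2, 8, 4, 5, 2, 1, 7, 6]
Step 2: Midrank |d_i| (ties get averaged ranks).
ranks: |2|->2.5, |8|->8, |4|->4, |5|->5, |2|->2.5, |1|->1, |7|->7, |6|->6
Step 3: Attach original signs; sum ranks with positive sign and with negative sign.
W+ = 2.5 + 7 + 6 = 15.5
W- = 8 + 4 + 5 + 2.5 + 1 = 20.5
(Check: W+ + W- = 36 should equal n(n+1)/2 = 36.)
Step 4: Test statistic W = min(W+, W-) = 15.5.
Step 5: Ties in |d|, so use the tie-corrected normal approximation.
        E[W] = n(n+1)/4 = 8*9/4 = 18.
        Tie groups: |d|=2 (t=2); sum(t^3 - t) = 6.
        Var[W] = n(n+1)(2n+1)/24 - sum(t^3-t)/48 = 1224/24 - 6/48 = 50.875.
        z = (W - E[W]) / sqrt(Var[W]) = (15.5 - 18) / 7.1327 = -0.3505.
        Two-sided p = 2*Phi(z) = 0.725964.
Step 6: alpha = 0.05. fail to reject H0.

W+ = 15.5, W- = 20.5, W = min = 15.5, p = 0.725964, fail to reject H0.


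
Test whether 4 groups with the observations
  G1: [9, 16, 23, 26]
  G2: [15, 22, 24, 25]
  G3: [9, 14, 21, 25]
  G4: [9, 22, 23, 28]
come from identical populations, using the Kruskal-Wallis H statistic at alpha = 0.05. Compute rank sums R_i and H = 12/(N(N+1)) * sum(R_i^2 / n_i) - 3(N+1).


Step 1: Combine all N = 16 observations and assign midranks.
sorted (value, group, rank): (9,G1,2), (9,G3,2), (9,G4,2), (14,G3,4), (15,G2,5), (16,G1,6), (21,G3,7), (22,G2,8.5), (22,G4,8.5), (23,G1,10.5), (23,G4,10.5), (24,G2,12), (25,G2,13.5), (25,G3,13.5), (26,G1,15), (28,G4,16)
Step 2: Sum ranks within each group.
R_1 = 33.5 (n_1 = 4)
R_2 = 39 (n_2 = 4)
R_3 = 26.5 (n_3 = 4)
R_4 = 37 (n_4 = 4)
Step 3: H = 12/(N(N+1)) * sum(R_i^2/n_i) - 3(N+1)
     = 12/(16*17) * (33.5^2/4 + 39^2/4 + 26.5^2/4 + 37^2/4) - 3*17
     = 0.044118 * 1178.62 - 51
     = 0.998162.
Step 4: Ties present; correction factor C = 1 - 42/(16^3 - 16) = 0.989706. Corrected H = 0.998162 / 0.989706 = 1.008544.
Step 5: Under H0, H ~ chi^2(3); p-value = 0.799185.
Step 6: alpha = 0.05. fail to reject H0.

H = 1.0085, df = 3, p = 0.799185, fail to reject H0.


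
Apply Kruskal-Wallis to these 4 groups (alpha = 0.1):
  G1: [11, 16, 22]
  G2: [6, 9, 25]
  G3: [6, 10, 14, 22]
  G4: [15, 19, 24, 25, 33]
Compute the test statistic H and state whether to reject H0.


Step 1: Combine all N = 15 observations and assign midranks.
sorted (value, group, rank): (6,G2,1.5), (6,G3,1.5), (9,G2,3), (10,G3,4), (11,G1,5), (14,G3,6), (15,G4,7), (16,G1,8), (19,G4,9), (22,G1,10.5), (22,G3,10.5), (24,G4,12), (25,G2,13.5), (25,G4,13.5), (33,G4,15)
Step 2: Sum ranks within each group.
R_1 = 23.5 (n_1 = 3)
R_2 = 18 (n_2 = 3)
R_3 = 22 (n_3 = 4)
R_4 = 56.5 (n_4 = 5)
Step 3: H = 12/(N(N+1)) * sum(R_i^2/n_i) - 3(N+1)
     = 12/(15*16) * (23.5^2/3 + 18^2/3 + 22^2/4 + 56.5^2/5) - 3*16
     = 0.050000 * 1051.53 - 48
     = 4.576667.
Step 4: Ties present; correction factor C = 1 - 18/(15^3 - 15) = 0.994643. Corrected H = 4.576667 / 0.994643 = 4.601317.
Step 5: Under H0, H ~ chi^2(3); p-value = 0.203429.
Step 6: alpha = 0.1. fail to reject H0.

H = 4.6013, df = 3, p = 0.203429, fail to reject H0.


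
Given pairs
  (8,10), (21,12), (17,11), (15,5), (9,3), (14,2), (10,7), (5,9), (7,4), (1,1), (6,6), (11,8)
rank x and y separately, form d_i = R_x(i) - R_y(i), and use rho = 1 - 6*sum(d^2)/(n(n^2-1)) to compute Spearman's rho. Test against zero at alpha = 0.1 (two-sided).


Step 1: Rank x and y separately (midranks; no ties here).
rank(x): 8->5, 21->12, 17->11, 15->10, 9->6, 14->9, 10->7, 5->2, 7->4, 1->1, 6->3, 11->8
rank(y): 10->10, 12->12, 11->11, 5->5, 3->3, 2->2, 7->7, 9->9, 4->4, 1->1, 6->6, 8->8
Step 2: d_i = R_x(i) - R_y(i); compute d_i^2.
  (5-10)^2=25, (12-12)^2=0, (11-11)^2=0, (10-5)^2=25, (6-3)^2=9, (9-2)^2=49, (7-7)^2=0, (2-9)^2=49, (4-4)^2=0, (1-1)^2=0, (3-6)^2=9, (8-8)^2=0
sum(d^2) = 166.
Step 3: rho = 1 - 6*166 / (12*(12^2 - 1)) = 1 - 996/1716 = 0.419580.
Step 4: Under H0, t = rho * sqrt((n-2)/(1-rho^2)) = 1.4617 ~ t(10).
Step 5: Two-sided p-value from the t-distribution with 10 df = 0.174519.
Step 6: alpha = 0.1. fail to reject H0.

rho = 0.4196, p = 0.174519, fail to reject H0 at alpha = 0.1.


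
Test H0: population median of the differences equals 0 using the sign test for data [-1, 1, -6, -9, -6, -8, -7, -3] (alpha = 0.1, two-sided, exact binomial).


Step 1: Discard zero differences. Original n = 8; n_eff = number of nonzero differences = 8.
Nonzero differences (with sign): -1, +1, -6, -9, -6, -8, -7, -3
Step 2: Count signs: positive = 1, negative = 7.
Step 3: Under H0: P(positive) = 0.5, so the number of positives S ~ Bin(8, 0.5).
Step 4: Two-sided exact p-value = sum of Bin(8,0.5) probabilities at or below the observed probability = 0.070312.
Step 5: alpha = 0.1. reject H0.

n_eff = 8, pos = 1, neg = 7, p = 0.070312, reject H0.


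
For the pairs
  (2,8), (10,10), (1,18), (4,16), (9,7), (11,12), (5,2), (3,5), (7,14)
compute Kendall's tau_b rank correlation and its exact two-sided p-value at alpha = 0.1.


Step 1: Enumerate the 36 unordered pairs (i,j) with i<j and classify each by sign(x_j-x_i) * sign(y_j-y_i).
  (1,2):dx=+8,dy=+2->C; (1,3):dx=-1,dy=+10->D; (1,4):dx=+2,dy=+8->C; (1,5):dx=+7,dy=-1->D
  (1,6):dx=+9,dy=+4->C; (1,7):dx=+3,dy=-6->D; (1,8):dx=+1,dy=-3->D; (1,9):dx=+5,dy=+6->C
  (2,3):dx=-9,dy=+8->D; (2,4):dx=-6,dy=+6->D; (2,5):dx=-1,dy=-3->C; (2,6):dx=+1,dy=+2->C
  (2,7):dx=-5,dy=-8->C; (2,8):dx=-7,dy=-5->C; (2,9):dx=-3,dy=+4->D; (3,4):dx=+3,dy=-2->D
  (3,5):dx=+8,dy=-11->D; (3,6):dx=+10,dy=-6->D; (3,7):dx=+4,dy=-16->D; (3,8):dx=+2,dy=-13->D
  (3,9):dx=+6,dy=-4->D; (4,5):dx=+5,dy=-9->D; (4,6):dx=+7,dy=-4->D; (4,7):dx=+1,dy=-14->D
  (4,8):dx=-1,dy=-11->C; (4,9):dx=+3,dy=-2->D; (5,6):dx=+2,dy=+5->C; (5,7):dx=-4,dy=-5->C
  (5,8):dx=-6,dy=-2->C; (5,9):dx=-2,dy=+7->D; (6,7):dx=-6,dy=-10->C; (6,8):dx=-8,dy=-7->C
  (6,9):dx=-4,dy=+2->D; (7,8):dx=-2,dy=+3->D; (7,9):dx=+2,dy=+12->C; (8,9):dx=+4,dy=+9->C
Step 2: C = 16, D = 20, total pairs = 36.
Step 3: tau = (C - D)/(n(n-1)/2) = (16 - 20)/36 = -0.111111.
Step 4: Exact two-sided p-value (enumerate n! = 362880 permutations of y under H0): p = 0.761414.
Step 5: alpha = 0.1. fail to reject H0.

tau_b = -0.1111 (C=16, D=20), p = 0.761414, fail to reject H0.


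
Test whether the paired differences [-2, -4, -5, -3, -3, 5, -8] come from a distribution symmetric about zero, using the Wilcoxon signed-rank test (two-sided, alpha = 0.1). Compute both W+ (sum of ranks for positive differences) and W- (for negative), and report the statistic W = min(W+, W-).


Step 1: Drop any zero differences (none here) and take |d_i|.
|d| = [2, 4, 5, 3, 3, 5, 8]
Step 2: Midrank |d_i| (ties get averaged ranks).
ranks: |2|->1, |4|->4, |5|->5.5, |3|->2.5, |3|->2.5, |5|->5.5, |8|->7
Step 3: Attach original signs; sum ranks with positive sign and with negative sign.
W+ = 5.5 = 5.5
W- = 1 + 4 + 5.5 + 2.5 + 2.5 + 7 = 22.5
(Check: W+ + W- = 28 should equal n(n+1)/2 = 28.)
Step 4: Test statistic W = min(W+, W-) = 5.5.
Step 5: Ties in |d|, so use the tie-corrected normal approximation.
        E[W] = n(n+1)/4 = 7*8/4 = 14.
        Tie groups: |d|=3 (t=2), |d|=5 (t=2); sum(t^3 - t) = 12.
        Var[W] = n(n+1)(2n+1)/24 - sum(t^3-t)/48 = 840/24 - 12/48 = 34.75.
        z = (W - E[W]) / sqrt(Var[W]) = (5.5 - 14) / 5.8949 = -1.4419.
        Two-sided p = 2*Phi(z) = 0.149325.
Step 6: alpha = 0.1. fail to reject H0.

W+ = 5.5, W- = 22.5, W = min = 5.5, p = 0.149325, fail to reject H0.


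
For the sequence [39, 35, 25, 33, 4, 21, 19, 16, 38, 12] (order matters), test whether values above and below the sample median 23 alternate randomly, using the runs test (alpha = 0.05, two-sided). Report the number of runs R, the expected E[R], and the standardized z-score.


Step 1: Compute median = 23; label A = above, B = below.
Labels in order: AAAABBBBAB  (n_A = 5, n_B = 5)
Step 2: Count runs R = 4.
Step 3: Under H0 (random ordering), E[R] = 2*n_A*n_B/(n_A+n_B) + 1 = 2*5*5/10 + 1 = 6.0000.
        Var[R] = 2*n_A*n_B*(2*n_A*n_B - n_A - n_B) / ((n_A+n_B)^2 * (n_A+n_B-1)) = 2000/900 = 2.2222.
        SD[R] = 1.4907.
Step 4: Continuity-corrected z = (R + 0.5 - E[R]) / SD[R] = (4 + 0.5 - 6.0000) / 1.4907 = -1.0062.
Step 5: Two-sided p-value via normal approximation = 2*(1 - Phi(|z|)) = 0.314305.
Step 6: alpha = 0.05. fail to reject H0.

R = 4, z = -1.0062, p = 0.314305, fail to reject H0.


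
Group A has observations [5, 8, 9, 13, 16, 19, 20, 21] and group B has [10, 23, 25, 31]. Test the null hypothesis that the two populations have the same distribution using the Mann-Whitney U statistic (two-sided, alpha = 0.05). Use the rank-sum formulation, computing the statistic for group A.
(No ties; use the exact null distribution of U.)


Step 1: Combine and sort all 12 observations; assign midranks.
sorted (value, group): (5,X), (8,X), (9,X), (10,Y), (13,X), (16,X), (19,X), (20,X), (21,X), (23,Y), (25,Y), (31,Y)
ranks: 5->1, 8->2, 9->3, 10->4, 13->5, 16->6, 19->7, 20->8, 21->9, 23->10, 25->11, 31->12
Step 2: Rank sum for X: R1 = 1 + 2 + 3 + 5 + 6 + 7 + 8 + 9 = 41.
Step 3: U_X = R1 - n1(n1+1)/2 = 41 - 8*9/2 = 41 - 36 = 5.
       U_Y = n1*n2 - U_X = 32 - 5 = 27.
Step 4: No ties, so the exact null distribution of U (based on enumerating the C(12,8) = 495 equally likely rank assignments) gives the two-sided p-value.
Step 5: p-value = 0.072727; compare to alpha = 0.05. fail to reject H0.

U_X = 5, p = 0.072727, fail to reject H0 at alpha = 0.05.


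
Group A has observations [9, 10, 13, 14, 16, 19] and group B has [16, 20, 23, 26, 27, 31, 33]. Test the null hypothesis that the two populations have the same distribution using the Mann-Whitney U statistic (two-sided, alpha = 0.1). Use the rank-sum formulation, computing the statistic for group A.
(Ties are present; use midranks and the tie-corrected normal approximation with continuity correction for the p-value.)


Step 1: Combine and sort all 13 observations; assign midranks.
sorted (value, group): (9,X), (10,X), (13,X), (14,X), (16,X), (16,Y), (19,X), (20,Y), (23,Y), (26,Y), (27,Y), (31,Y), (33,Y)
ranks: 9->1, 10->2, 13->3, 14->4, 16->5.5, 16->5.5, 19->7, 20->8, 23->9, 26->10, 27->11, 31->12, 33->13
Step 2: Rank sum for X: R1 = 1 + 2 + 3 + 4 + 5.5 + 7 = 22.5.
Step 3: U_X = R1 - n1(n1+1)/2 = 22.5 - 6*7/2 = 22.5 - 21 = 1.5.
       U_Y = n1*n2 - U_X = 42 - 1.5 = 40.5.
Step 4: Ties are present, so use the tie-corrected normal approximation (with continuity correction) for the p-value.
Step 5: p-value = 0.006567; compare to alpha = 0.1. reject H0.

U_X = 1.5, p = 0.006567, reject H0 at alpha = 0.1.


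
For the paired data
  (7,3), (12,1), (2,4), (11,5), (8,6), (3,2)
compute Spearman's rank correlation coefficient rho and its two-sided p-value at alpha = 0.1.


Step 1: Rank x and y separately (midranks; no ties here).
rank(x): 7->3, 12->6, 2->1, 11->5, 8->4, 3->2
rank(y): 3->3, 1->1, 4->4, 5->5, 6->6, 2->2
Step 2: d_i = R_x(i) - R_y(i); compute d_i^2.
  (3-3)^2=0, (6-1)^2=25, (1-4)^2=9, (5-5)^2=0, (4-6)^2=4, (2-2)^2=0
sum(d^2) = 38.
Step 3: rho = 1 - 6*38 / (6*(6^2 - 1)) = 1 - 228/210 = -0.085714.
Step 4: Under H0, t = rho * sqrt((n-2)/(1-rho^2)) = -0.1721 ~ t(4).
Step 5: Two-sided p-value from the t-distribution with 4 df = 0.871743.
Step 6: alpha = 0.1. fail to reject H0.

rho = -0.0857, p = 0.871743, fail to reject H0 at alpha = 0.1.


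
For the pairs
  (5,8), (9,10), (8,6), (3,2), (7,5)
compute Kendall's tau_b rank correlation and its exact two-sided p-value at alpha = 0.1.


Step 1: Enumerate the 10 unordered pairs (i,j) with i<j and classify each by sign(x_j-x_i) * sign(y_j-y_i).
  (1,2):dx=+4,dy=+2->C; (1,3):dx=+3,dy=-2->D; (1,4):dx=-2,dy=-6->C; (1,5):dx=+2,dy=-3->D
  (2,3):dx=-1,dy=-4->C; (2,4):dx=-6,dy=-8->C; (2,5):dx=-2,dy=-5->C; (3,4):dx=-5,dy=-4->C
  (3,5):dx=-1,dy=-1->C; (4,5):dx=+4,dy=+3->C
Step 2: C = 8, D = 2, total pairs = 10.
Step 3: tau = (C - D)/(n(n-1)/2) = (8 - 2)/10 = 0.600000.
Step 4: Exact two-sided p-value (enumerate n! = 120 permutations of y under H0): p = 0.233333.
Step 5: alpha = 0.1. fail to reject H0.

tau_b = 0.6000 (C=8, D=2), p = 0.233333, fail to reject H0.


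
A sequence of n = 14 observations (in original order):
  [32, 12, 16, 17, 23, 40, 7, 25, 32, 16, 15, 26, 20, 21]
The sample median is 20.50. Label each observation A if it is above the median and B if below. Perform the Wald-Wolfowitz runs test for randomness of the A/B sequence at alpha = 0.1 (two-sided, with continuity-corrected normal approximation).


Step 1: Compute median = 20.50; label A = above, B = below.
Labels in order: ABBBAABAABBABA  (n_A = 7, n_B = 7)
Step 2: Count runs R = 9.
Step 3: Under H0 (random ordering), E[R] = 2*n_A*n_B/(n_A+n_B) + 1 = 2*7*7/14 + 1 = 8.0000.
        Var[R] = 2*n_A*n_B*(2*n_A*n_B - n_A - n_B) / ((n_A+n_B)^2 * (n_A+n_B-1)) = 8232/2548 = 3.2308.
        SD[R] = 1.7974.
Step 4: Continuity-corrected z = (R - 0.5 - E[R]) / SD[R] = (9 - 0.5 - 8.0000) / 1.7974 = 0.2782.
Step 5: Two-sided p-value via normal approximation = 2*(1 - Phi(|z|)) = 0.780879.
Step 6: alpha = 0.1. fail to reject H0.

R = 9, z = 0.2782, p = 0.780879, fail to reject H0.
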